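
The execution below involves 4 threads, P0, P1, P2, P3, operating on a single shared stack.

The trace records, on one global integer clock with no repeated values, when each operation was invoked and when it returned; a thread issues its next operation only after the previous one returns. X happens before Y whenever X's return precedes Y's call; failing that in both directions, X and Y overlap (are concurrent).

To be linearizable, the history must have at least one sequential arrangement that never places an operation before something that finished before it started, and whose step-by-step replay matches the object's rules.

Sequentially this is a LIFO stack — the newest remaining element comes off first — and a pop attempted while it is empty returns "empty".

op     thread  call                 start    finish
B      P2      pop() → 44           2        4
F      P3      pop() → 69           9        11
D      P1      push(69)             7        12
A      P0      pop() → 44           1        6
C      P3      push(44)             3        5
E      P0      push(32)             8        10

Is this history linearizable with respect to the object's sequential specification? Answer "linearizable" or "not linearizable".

not linearizable

cut after 5 events: linearizable; cut after 6 events (A responds, time 6): not linearizable
every one of the 6 real-time-consistent orders over 3 completed stack ops fails the sequential spec
take A, B, C: step 1 already fails, because A pop() → 44 cannot occur there
take A, C, B: step 1 already fails, because A pop() → 44 cannot occur there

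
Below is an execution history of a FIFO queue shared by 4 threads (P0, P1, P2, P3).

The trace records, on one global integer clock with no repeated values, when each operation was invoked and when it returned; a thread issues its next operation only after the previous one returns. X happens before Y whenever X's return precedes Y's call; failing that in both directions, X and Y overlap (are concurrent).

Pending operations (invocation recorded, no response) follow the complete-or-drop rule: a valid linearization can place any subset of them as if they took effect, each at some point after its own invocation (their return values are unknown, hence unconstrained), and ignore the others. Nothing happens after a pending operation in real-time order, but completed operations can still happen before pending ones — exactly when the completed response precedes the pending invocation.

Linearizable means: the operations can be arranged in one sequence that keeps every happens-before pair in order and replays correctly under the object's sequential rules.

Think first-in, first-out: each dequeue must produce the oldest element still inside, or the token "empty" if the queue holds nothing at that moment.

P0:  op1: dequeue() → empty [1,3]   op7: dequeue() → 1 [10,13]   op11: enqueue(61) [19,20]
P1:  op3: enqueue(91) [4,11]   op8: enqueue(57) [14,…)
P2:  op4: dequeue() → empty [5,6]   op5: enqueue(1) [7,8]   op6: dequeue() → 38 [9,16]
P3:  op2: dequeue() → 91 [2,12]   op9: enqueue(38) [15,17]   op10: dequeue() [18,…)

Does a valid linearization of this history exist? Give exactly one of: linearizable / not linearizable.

one valid linearization: op1, op3, op2, op4, op5, op7, op9, op6, op8, op10, op11
1. op1 dequeue() → empty, leaving queue <>
2. op3 enqueue(91), leaving queue <91>
3. op2 dequeue() → 91, leaving queue <>
4. op4 dequeue() → empty, leaving queue <>
5. op5 enqueue(1), leaving queue <1>
6. op7 dequeue() → 1, leaving queue <>
7. op9 enqueue(38), leaving queue <38>
8. op6 dequeue() → 38, leaving queue <>
9. op8 enqueue(57) (pending, included), leaving queue <57>
10. op10 dequeue() (pending, included), leaving queue <>
11. op11 enqueue(61), leaving queue <61>

linearizable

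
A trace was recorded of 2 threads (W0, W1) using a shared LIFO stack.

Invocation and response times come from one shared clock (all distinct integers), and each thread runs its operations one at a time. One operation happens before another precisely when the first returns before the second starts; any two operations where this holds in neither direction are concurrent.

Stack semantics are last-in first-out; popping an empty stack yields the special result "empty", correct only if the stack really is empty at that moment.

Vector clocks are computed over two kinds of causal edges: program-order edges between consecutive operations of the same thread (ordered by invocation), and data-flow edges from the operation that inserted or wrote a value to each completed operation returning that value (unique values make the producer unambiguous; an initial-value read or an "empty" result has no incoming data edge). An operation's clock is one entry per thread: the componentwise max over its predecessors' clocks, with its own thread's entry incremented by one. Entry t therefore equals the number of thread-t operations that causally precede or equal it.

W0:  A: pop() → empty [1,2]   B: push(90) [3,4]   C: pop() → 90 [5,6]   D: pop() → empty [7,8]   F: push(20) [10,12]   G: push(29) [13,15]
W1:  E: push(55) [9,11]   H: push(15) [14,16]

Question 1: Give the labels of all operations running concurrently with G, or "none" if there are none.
H

concurrent with G ([13,15]): every op whose interval crosses 13..15
A [1,2]: before
B [3,4]: before
C [5,6]: before
D [7,8]: before
E [9,11]: before
F [10,12]: before
H [14,16]: concurrent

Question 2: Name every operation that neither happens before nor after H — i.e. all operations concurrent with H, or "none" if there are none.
G

overlap test against H [14,16]: concurrent iff the interval meets 14..16
A [1,2]: before
B [3,4]: before
C [5,6]: before
D [7,8]: before
E [9,11]: before
F [10,12]: before
G [13,15]: concurrent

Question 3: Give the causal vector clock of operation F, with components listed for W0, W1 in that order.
(5, 0)

root op E, invoked 9: fresh clock plus W1's own tick → (0, 1)
root op A, invoked 1: fresh clock plus W0's own tick → (1, 0)
invoked at 14, H merges VC(E)=(0, 1) and bumps W1's slot → (0, 2)
invoked at 3, B merges VC(A)=(1, 0) and bumps W0's slot → (2, 0)
invoked at 5, C merges VC(B)=(2, 0) and bumps W0's slot → (3, 0)
invoked at 7, D merges VC(C)=(3, 0) and bumps W0's slot → (4, 0)
invoked at 10, F merges VC(D)=(4, 0) and bumps W0's slot → (5, 0)
invoked at 13, G merges VC(F)=(5, 0) and bumps W0's slot → (6, 0)
target: VC(F) = (5, 0)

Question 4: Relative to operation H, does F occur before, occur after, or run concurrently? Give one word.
before

F spans [10,12], H spans [14,16]
resp(F)=12 < inv(H)=14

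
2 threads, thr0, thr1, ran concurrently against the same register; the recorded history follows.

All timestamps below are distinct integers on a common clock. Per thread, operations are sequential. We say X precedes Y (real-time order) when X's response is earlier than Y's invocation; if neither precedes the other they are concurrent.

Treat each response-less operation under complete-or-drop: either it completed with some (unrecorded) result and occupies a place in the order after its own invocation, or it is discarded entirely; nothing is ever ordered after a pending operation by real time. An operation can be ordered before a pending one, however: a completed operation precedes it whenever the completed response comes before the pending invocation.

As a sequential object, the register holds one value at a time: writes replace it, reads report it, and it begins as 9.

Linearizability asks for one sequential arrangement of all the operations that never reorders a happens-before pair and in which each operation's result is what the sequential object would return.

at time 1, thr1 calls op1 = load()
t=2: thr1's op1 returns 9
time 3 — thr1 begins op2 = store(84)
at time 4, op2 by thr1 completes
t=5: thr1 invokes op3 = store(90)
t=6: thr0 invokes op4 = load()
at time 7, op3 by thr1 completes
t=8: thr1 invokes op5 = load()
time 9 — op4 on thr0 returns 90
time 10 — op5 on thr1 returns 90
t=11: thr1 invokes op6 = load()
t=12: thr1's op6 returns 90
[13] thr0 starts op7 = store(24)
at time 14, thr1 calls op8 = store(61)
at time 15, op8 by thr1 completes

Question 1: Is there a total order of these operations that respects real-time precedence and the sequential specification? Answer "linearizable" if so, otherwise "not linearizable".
one valid linearization: op1, op2, op3, op4, op5, op6, op7, op8
after step 1 (op1 load() → 9): value 9
after step 2 (op2 store(84)): value 84
after step 3 (op3 store(90)): value 90
after step 4 (op4 load() → 90): value 90
after step 5 (op5 load() → 90): value 90
after step 6 (op6 load() → 90): value 90
after step 7 (op7 store(24) (pending, included)): value 24
after step 8 (op8 store(61)): value 61

linearizable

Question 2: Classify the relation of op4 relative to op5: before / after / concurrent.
op4 spans [6,9], op5 spans [8,10]
the intervals overlap in both directions

concurrent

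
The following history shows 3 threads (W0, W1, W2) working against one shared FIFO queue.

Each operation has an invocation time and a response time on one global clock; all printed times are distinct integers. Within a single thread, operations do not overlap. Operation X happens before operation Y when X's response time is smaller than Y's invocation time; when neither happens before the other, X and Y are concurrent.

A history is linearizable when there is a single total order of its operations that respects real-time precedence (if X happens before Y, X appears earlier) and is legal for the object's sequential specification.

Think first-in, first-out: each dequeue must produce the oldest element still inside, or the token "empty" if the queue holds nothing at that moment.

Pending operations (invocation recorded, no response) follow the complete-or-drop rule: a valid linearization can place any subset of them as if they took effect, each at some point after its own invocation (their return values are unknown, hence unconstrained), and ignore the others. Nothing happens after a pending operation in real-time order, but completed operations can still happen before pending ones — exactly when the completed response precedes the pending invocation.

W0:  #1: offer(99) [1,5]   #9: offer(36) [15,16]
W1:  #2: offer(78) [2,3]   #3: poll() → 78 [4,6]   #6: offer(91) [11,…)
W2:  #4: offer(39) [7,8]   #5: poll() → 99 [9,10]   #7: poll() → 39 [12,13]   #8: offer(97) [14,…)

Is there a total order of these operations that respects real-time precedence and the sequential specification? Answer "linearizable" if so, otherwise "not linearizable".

linearizable

one valid linearization: #2, #1, #3, #4, #5, #6, #7, #8, #9
step 1: #2 offer(78) — queue <78>
step 2: #1 offer(99) — queue <78,99>
step 3: #3 poll() → 78 — queue <99>
step 4: #4 offer(39) — queue <99,39>
step 5: #5 poll() → 99 — queue <39>
step 6: #6 offer(91) (pending, included) — queue <39,91>
step 7: #7 poll() → 39 — queue <91>
step 8: #8 offer(97) (pending, included) — queue <91,97>
step 9: #9 offer(36) — queue <91,97,36>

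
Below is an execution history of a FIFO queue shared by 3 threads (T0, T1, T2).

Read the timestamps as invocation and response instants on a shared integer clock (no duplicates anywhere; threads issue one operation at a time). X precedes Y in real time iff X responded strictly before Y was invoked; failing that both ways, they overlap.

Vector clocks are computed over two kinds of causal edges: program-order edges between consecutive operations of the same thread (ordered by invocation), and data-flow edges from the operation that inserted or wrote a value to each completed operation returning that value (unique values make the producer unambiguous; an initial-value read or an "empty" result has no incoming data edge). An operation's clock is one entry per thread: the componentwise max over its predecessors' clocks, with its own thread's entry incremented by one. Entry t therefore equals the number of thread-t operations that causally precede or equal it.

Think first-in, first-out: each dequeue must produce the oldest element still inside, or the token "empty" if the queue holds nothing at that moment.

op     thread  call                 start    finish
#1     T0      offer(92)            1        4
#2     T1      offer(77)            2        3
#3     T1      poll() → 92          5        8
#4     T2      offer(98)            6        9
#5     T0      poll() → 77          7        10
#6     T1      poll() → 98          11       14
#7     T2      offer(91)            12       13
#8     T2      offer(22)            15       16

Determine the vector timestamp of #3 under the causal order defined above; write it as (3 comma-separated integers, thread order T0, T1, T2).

(1, 2, 0)

invoked at 6, #4 has no predecessors; its own T2 bump gives (0, 0, 1)
invoked at 2, #2 has no predecessors; its own T1 bump gives (0, 1, 0)
invoked at 1, #1 has no predecessors; its own T0 bump gives (1, 0, 0)
#7 (invocation 12): componentwise max over VC(#4)=(0, 0, 1), +1 at T2, giving (0, 0, 2)
#8 (invocation 15): componentwise max over VC(#7)=(0, 0, 2), +1 at T2, giving (0, 0, 3)
#3 (invocation 5): componentwise max over VC(#1)=(1, 0, 0), VC(#2)=(0, 1, 0), +1 at T1, giving (1, 2, 0)
#5 (invocation 7): componentwise max over VC(#1)=(1, 0, 0), VC(#2)=(0, 1, 0), +1 at T0, giving (2, 1, 0)
#6 (invocation 11): componentwise max over VC(#3)=(1, 2, 0), VC(#4)=(0, 0, 1), +1 at T1, giving (1, 3, 1)
target: VC(#3) = (1, 2, 0)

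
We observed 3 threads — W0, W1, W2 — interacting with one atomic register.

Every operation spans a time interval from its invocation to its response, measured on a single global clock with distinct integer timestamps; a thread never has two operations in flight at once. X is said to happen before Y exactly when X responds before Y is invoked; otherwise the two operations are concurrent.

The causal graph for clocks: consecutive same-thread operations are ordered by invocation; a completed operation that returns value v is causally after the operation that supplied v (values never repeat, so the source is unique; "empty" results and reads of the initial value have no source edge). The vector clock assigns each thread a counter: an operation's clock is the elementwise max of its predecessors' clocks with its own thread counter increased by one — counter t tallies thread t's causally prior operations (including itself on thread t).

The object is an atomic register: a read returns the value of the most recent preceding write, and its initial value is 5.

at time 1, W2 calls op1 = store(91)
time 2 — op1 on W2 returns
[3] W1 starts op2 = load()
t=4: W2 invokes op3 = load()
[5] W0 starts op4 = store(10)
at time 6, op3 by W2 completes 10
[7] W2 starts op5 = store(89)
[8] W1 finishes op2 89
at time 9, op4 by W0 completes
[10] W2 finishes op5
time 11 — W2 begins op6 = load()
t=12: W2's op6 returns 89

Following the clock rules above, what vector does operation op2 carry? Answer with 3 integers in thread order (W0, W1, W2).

(1, 1, 3)

VC(op1, invoked at 1): no causal predecessors; +1 on W2 → (0, 0, 1)
VC(op4, invoked at 5): no causal predecessors; +1 on W0 → (1, 0, 0)
merge at op3 (invoked 4): VC(op1)=(0, 0, 1), VC(op4)=(1, 0, 0), own-thread bump on W2 → (1, 0, 2)
merge at op5 (invoked 7): VC(op3)=(1, 0, 2), own-thread bump on W2 → (1, 0, 3)
merge at op6 (invoked 11): VC(op5)=(1, 0, 3), own-thread bump on W2 → (1, 0, 4)
merge at op2 (invoked 3): VC(op5)=(1, 0, 3), own-thread bump on W1 → (1, 1, 3)
target: VC(op2) = (1, 1, 3)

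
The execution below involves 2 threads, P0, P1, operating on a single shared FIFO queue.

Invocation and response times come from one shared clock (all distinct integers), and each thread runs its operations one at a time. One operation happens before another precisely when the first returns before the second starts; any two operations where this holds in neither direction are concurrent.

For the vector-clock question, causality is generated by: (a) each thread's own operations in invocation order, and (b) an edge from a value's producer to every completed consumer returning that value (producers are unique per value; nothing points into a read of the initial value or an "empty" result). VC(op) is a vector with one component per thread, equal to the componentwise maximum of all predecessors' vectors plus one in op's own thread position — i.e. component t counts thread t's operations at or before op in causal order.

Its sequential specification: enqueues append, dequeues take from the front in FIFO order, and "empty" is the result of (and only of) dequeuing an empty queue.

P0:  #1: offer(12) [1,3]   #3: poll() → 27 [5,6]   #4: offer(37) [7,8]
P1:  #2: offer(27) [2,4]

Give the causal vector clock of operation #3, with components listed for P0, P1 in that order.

invoked at 2, #2 has no predecessors; its own P1 bump gives (0, 1)
invoked at 1, #1 has no predecessors; its own P0 bump gives (1, 0)
#3, invoked 5, takes VC(#1)=(1, 0), VC(#2)=(0, 1) under max, adds 1 for P0 → (2, 1)
#4, invoked 7, takes VC(#3)=(2, 1) under max, adds 1 for P0 → (3, 1)
target: VC(#3) = (2, 1)

(2, 1)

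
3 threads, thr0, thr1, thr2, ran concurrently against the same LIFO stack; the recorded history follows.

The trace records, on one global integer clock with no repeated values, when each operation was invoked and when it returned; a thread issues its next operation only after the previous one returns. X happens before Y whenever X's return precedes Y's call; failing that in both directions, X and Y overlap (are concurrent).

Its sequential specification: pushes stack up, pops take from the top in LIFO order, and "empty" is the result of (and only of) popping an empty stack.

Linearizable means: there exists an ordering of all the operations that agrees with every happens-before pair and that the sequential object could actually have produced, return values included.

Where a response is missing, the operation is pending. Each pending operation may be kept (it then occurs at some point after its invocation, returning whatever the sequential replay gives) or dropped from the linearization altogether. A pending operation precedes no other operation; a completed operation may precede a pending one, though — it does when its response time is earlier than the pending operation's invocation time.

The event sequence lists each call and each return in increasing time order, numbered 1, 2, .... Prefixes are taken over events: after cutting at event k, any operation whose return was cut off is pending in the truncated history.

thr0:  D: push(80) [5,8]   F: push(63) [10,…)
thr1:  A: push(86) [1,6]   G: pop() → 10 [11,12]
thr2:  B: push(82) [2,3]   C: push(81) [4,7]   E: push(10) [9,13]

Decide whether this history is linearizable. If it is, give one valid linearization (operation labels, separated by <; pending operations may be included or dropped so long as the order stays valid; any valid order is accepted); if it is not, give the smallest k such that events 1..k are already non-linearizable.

after step 1 (A push(86)): stack <86>
after step 2 (B push(82)): stack <86,82>
after step 3 (C push(81)): stack <86,82,81>
after step 4 (D push(80)): stack <86,82,81,80>
after step 5 (E push(10)): stack <86,82,81,80,10>
after step 6 (G pop() → 10): stack <86,82,81,80>

linearizable — witness: A < B < C < D < E < G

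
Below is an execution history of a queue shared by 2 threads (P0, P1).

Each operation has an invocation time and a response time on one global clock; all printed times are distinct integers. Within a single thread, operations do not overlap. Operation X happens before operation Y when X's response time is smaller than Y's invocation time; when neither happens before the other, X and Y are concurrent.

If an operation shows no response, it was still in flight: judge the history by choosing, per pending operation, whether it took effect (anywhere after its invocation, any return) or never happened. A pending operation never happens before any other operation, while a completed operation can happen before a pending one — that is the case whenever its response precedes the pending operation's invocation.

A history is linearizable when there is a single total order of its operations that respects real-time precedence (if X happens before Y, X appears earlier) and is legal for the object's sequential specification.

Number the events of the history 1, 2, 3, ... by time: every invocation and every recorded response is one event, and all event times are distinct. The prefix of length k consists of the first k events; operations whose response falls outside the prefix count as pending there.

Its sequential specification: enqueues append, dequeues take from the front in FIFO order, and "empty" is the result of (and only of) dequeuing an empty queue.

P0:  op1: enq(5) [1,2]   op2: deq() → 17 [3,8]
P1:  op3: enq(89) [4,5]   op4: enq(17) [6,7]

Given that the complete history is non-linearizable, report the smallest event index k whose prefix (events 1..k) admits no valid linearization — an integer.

events 1..7 are still linearizable — one witness is op1, op2, op3, op4:
1. op1 enq(5), leaving queue <5>
2. op2 deq() (pending, included), leaving queue <>
3. op3 enq(89), leaving queue <89>
4. op4 enq(17), leaving queue <89,17>
at event 8 (op2's time-8 response) nothing linearizes any more
take op1, op2, op3, op4: step 2 already fails, because op2 deq() → 17 cannot occur there
take op1, op3, op2, op4: step 3 already fails, because op2 deq() → 17 cannot occur there

8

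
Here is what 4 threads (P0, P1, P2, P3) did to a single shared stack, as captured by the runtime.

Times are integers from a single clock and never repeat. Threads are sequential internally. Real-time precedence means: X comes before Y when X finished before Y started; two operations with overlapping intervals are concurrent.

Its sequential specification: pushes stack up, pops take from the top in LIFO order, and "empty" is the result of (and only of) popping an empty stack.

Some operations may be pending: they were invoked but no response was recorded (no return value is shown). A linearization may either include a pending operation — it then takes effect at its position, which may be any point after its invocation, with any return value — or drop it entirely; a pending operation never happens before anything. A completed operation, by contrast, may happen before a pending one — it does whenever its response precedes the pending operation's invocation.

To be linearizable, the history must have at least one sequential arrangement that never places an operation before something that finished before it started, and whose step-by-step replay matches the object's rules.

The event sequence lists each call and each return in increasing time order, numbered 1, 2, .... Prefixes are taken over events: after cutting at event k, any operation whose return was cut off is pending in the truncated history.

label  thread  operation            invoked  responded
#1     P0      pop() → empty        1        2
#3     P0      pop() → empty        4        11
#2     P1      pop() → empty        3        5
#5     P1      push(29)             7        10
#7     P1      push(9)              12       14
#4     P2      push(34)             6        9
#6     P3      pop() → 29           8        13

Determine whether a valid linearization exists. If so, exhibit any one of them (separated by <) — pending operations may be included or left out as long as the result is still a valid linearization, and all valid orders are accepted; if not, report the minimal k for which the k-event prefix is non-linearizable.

step 1: #1 pop() → empty — stack <>
step 2: #2 pop() → empty — stack <>
step 3: #3 pop() → empty — stack <>
step 4: #4 push(34) — stack <34>
step 5: #5 push(29) — stack <34,29>
step 6: #6 pop() → 29 — stack <34>
step 7: #7 push(9) — stack <34,9>

linearizable — witness: #1 < #2 < #3 < #4 < #5 < #6 < #7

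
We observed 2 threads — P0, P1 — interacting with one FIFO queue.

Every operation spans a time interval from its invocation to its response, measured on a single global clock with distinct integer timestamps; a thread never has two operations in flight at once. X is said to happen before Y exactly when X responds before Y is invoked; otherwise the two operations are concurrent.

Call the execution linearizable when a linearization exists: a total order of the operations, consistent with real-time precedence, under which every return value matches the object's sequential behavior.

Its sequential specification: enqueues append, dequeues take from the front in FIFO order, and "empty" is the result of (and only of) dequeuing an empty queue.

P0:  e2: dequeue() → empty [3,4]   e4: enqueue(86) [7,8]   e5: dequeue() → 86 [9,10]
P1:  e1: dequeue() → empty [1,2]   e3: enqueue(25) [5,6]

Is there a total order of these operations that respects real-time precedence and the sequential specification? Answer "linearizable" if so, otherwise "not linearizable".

not linearizable

prefix check: 1..9 passes, 1..10 fails once e5's time-10 response joins
one real-time candidate order over the 5 completed operations — the FIFO queue replay rejects it
one such order, e1, e2, e3, e4, e5, breaks at step 5 where e5 dequeue() → 86 is illegal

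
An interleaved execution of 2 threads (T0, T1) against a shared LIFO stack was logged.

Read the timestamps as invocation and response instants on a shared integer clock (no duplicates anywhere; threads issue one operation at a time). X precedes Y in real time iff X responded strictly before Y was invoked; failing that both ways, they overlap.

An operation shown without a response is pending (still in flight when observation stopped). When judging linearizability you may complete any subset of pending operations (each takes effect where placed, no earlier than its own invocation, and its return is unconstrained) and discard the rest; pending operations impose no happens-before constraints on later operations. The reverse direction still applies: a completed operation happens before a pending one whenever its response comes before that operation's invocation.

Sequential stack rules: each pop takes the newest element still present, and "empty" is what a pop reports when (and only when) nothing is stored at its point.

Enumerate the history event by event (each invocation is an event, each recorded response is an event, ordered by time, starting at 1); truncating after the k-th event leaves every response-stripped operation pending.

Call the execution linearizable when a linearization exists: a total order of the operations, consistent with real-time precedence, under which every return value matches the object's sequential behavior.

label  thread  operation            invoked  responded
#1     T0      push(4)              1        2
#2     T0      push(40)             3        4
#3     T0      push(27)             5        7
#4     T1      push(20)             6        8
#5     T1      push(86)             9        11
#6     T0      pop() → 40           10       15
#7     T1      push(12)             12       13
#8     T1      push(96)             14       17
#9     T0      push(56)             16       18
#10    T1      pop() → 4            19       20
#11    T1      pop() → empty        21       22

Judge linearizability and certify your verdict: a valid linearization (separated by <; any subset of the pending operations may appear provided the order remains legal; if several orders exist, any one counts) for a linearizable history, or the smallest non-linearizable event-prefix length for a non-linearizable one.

not linearizable — minimal violating prefix: 15 events

already the first 15 events (up to #6's response at time 15) admit no linearization; the first 14 still do
checked exhaustively: 6 real-time-consistent orders of 7 completed operations, zero legal LIFO stack replays
completion choices over the 1 pending operation (#8) were checked; none helps
one such order, #1, #2, #3, #4, #5, #6, #7 (pending dropped), breaks at step 6 where #6 pop() → 40 is illegal
one such order, #1, #2, #3, #4, #5, #7, #6 (pending dropped), breaks at step 7 where #6 pop() → 40 is illegal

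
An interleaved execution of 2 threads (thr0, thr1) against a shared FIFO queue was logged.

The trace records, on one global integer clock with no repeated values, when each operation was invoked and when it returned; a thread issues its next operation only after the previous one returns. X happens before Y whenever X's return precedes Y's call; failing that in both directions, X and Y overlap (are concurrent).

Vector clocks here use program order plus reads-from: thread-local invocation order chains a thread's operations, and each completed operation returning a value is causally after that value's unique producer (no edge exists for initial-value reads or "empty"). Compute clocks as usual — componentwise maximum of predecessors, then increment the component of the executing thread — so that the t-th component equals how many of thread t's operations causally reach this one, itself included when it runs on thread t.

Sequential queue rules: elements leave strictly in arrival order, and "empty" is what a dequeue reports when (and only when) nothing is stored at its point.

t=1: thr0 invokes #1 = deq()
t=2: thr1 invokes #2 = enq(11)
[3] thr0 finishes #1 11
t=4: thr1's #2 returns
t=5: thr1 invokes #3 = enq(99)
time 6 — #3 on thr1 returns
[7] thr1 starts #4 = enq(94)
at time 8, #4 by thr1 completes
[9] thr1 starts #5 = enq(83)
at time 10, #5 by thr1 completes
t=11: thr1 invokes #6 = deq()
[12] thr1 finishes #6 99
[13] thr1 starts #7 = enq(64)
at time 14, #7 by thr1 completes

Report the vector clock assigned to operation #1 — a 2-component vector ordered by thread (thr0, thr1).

VC(#2, invoked at 2): no causal predecessors; +1 on thr1 → (0, 1)
merge at #3 (invoked 5): VC(#2)=(0, 1), own-thread bump on thr1 → (0, 2)
merge at #1 (invoked 1): VC(#2)=(0, 1), own-thread bump on thr0 → (1, 1)
merge at #4 (invoked 7): VC(#3)=(0, 2), own-thread bump on thr1 → (0, 3)
merge at #5 (invoked 9): VC(#4)=(0, 3), own-thread bump on thr1 → (0, 4)
merge at #6 (invoked 11): VC(#3)=(0, 2), VC(#5)=(0, 4), own-thread bump on thr1 → (0, 5)
merge at #7 (invoked 13): VC(#6)=(0, 5), own-thread bump on thr1 → (0, 6)
target: VC(#1) = (1, 1)

(1, 1)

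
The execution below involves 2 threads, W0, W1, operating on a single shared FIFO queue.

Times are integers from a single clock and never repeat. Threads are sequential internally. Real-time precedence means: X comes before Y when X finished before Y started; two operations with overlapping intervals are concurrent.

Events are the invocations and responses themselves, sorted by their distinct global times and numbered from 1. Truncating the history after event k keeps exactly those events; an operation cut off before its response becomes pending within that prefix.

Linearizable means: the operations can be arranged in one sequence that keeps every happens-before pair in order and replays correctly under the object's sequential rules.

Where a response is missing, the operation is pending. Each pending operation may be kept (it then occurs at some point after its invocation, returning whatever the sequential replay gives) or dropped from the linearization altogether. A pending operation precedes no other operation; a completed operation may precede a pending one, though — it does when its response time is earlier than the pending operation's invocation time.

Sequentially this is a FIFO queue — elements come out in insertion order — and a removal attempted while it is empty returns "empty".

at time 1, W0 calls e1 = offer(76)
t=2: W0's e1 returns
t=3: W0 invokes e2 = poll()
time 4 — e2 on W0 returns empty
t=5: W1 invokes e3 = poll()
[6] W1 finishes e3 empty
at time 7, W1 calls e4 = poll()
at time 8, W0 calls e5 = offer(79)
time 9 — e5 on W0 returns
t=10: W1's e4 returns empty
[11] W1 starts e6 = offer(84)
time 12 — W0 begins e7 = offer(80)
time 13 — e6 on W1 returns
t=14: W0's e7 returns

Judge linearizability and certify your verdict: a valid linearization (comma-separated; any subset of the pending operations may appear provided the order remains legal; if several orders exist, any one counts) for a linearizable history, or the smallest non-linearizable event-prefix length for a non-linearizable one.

not linearizable — minimal violating prefix: 4 events

already the first 4 events (up to e2's response at time 4) admit no linearization; the first 3 still do
the completed operations (2 total) allow one real-time order; the FIFO queue replay rejects it
for example e1, e2 fails at step 2: e2 poll() → empty is not legal there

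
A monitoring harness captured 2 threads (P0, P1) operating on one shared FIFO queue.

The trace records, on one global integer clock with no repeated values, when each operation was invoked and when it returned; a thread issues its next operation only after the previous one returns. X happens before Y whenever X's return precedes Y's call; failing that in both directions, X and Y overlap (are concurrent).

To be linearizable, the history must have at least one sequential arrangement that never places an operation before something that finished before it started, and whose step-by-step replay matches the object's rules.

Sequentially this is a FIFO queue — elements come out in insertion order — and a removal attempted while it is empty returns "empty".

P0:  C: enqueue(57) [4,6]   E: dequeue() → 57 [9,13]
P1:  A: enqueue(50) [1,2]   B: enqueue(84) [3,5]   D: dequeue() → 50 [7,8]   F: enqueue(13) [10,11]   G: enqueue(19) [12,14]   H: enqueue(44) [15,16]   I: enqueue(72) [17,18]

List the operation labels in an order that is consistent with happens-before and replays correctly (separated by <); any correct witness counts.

after step 1 (A enqueue(50)): queue <50>
after step 2 (C enqueue(57)): queue <50,57>
after step 3 (B enqueue(84)): queue <50,57,84>
after step 4 (D dequeue() → 50): queue <57,84>
after step 5 (E dequeue() → 57): queue <84>
after step 6 (F enqueue(13)): queue <84,13>
after step 7 (G enqueue(19)): queue <84,13,19>
after step 8 (H enqueue(44)): queue <84,13,19,44>
after step 9 (I enqueue(72)): queue <84,13,19,44,72>

A < C < B < D < E < F < G < H < I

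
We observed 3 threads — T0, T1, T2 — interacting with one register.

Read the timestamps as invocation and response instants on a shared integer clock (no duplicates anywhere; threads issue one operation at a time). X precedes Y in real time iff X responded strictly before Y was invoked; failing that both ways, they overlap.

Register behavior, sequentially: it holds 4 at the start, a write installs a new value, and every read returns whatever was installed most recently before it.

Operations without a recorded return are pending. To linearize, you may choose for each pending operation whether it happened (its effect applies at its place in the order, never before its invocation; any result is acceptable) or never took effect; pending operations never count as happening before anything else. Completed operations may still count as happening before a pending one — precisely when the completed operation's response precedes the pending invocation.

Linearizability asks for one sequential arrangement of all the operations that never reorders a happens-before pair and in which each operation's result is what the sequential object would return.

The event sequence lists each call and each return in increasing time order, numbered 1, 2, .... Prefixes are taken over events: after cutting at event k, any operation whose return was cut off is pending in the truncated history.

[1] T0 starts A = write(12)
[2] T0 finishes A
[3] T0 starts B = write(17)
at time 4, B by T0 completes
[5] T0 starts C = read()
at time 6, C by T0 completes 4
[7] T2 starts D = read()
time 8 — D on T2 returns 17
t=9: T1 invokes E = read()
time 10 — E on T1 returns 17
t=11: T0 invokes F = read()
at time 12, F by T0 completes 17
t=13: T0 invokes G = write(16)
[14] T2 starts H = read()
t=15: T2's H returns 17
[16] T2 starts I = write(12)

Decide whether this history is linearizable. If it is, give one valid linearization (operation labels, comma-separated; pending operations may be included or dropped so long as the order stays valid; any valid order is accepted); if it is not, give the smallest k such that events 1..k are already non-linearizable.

through event 5 a valid linearization exists; event 6 (C responding at time 6) ends that
a single order respects real time; the 3 completed register operations fail replay along it
sample order A, B, C stalls at step 3 — C read() → 4 has no legal effect

not linearizable — minimal violating prefix: 6 events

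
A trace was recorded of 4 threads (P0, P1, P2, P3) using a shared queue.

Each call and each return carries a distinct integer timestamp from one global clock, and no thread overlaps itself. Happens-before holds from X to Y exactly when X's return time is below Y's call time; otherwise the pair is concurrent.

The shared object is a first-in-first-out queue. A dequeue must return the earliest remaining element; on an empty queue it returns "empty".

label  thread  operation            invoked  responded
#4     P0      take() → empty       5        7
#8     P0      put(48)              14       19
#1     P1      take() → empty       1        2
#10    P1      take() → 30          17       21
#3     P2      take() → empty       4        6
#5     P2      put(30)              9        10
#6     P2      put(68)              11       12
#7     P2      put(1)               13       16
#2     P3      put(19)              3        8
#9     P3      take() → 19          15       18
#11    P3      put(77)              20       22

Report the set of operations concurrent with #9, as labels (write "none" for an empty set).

#9 spans [15,18]: anything still running between times 15 and 18 counts as concurrent
#1 [1,2]: before
#2 [3,8]: before
#3 [4,6]: before
#4 [5,7]: before
#5 [9,10]: before
#6 [11,12]: before
#7 [13,16]: concurrent
#8 [14,19]: concurrent
#10 [17,21]: concurrent
#11 [20,22]: after

#10, #7, #8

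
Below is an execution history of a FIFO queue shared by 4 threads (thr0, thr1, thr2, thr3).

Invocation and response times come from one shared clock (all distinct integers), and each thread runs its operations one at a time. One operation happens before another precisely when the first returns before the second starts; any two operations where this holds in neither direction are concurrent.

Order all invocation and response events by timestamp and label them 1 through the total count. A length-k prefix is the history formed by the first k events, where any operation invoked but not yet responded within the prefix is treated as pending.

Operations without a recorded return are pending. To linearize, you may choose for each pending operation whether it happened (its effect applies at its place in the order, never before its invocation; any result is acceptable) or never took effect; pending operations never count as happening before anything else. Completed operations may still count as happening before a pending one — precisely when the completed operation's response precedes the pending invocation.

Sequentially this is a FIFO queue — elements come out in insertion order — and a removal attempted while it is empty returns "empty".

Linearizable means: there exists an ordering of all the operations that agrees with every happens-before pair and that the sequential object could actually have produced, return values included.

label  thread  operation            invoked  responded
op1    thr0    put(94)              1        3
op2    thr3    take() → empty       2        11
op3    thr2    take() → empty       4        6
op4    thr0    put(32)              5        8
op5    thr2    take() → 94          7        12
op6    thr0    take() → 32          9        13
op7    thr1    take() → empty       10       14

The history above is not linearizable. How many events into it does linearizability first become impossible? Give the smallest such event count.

11

events 1..10 are still linearizable — one witness is op1, op2, op3, op4:
1. op1 put(94), leaving queue <94>
2. op2 take() (pending, included), leaving queue <>
3. op3 take() → empty, leaving queue <>
4. op4 put(32), leaving queue <32>
with event 11 included (op2 responding at time 11), all real-time-consistent orders fail
no completion choice of the 3 pending operations (op5, op6, op7) rescues it — every subset was tried
e.g. op1, op2, op3, op4 (pending dropped): illegal at step 2, since op2 take() → empty cannot apply there
e.g. op1, op2, op4, op3 (pending dropped): illegal at step 2, since op2 take() → empty cannot apply there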